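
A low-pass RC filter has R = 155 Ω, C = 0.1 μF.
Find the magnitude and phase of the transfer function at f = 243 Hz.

Step 1 — Angular frequency: ω = 2π·243 = 1527 rad/s.
Step 2 — Transfer function: H(jω) = 1/(1 + jωRC).
Step 3 — Denominator: 1 + jωRC = 1 + j·1527·155·1e-07 = 1 + j0.02367.
Step 4 — H = 0.9994 - j0.02365.
Step 5 — Magnitude: |H| = 0.9997 (-0.0 dB); phase: φ = -1.4°.

|H| = 0.9997 (-0.0 dB), φ = -1.4°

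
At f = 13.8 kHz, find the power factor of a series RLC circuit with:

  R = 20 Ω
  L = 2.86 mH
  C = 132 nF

Step 1 — Angular frequency: ω = 2π·f = 2π·1.38e+04 = 8.671e+04 rad/s.
Step 2 — Component impedances:
  R: Z = R = 20 Ω
  L: Z = jωL = j·8.671e+04·0.00286 = 0 + j248 Ω
  C: Z = 1/(jωC) = -j/(ω·C) = 0 - j87.37 Ω
Step 3 — Series combination: Z_total = R + L + C = 20 + j160.6 Ω = 161.9∠82.9° Ω.
Step 4 — Power factor: PF = cos(φ) = Re(Z)/|Z| = 20/161.85 = 0.1236.
Step 5 — Type: Im(Z) = 160.6 ⇒ lagging (phase φ = 82.9°).

PF = 0.1236 (lagging, φ = 82.9°)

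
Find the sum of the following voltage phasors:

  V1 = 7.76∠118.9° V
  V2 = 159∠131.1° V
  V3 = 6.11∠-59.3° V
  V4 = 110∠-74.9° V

Step 1 — Convert each phasor to rectangular form:
  V1 = 7.76·(cos(118.9°) + j·sin(118.9°)) = -3.75 + j6.794 V
  V2 = 159·(cos(131.1°) + j·sin(131.1°)) = -104.5 + j119.8 V
  V3 = 6.11·(cos(-59.3°) + j·sin(-59.3°)) = 3.119 - j5.254 V
  V4 = 110·(cos(-74.9°) + j·sin(-74.9°)) = 28.66 - j106.2 V
Step 2 — Sum components: V_total = -76.5 + j15.15 V.
Step 3 — Convert to polar: |V_total| = 77.98 V, ∠V_total = 168.8°.

V_total = 77.98∠168.8° V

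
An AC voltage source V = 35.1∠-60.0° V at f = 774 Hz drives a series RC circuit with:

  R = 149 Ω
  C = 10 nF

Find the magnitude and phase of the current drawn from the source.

Step 1 — Angular frequency: ω = 2π·f = 2π·774 = 4863 rad/s.
Step 2 — Component impedances:
  R: Z = R = 149 Ω
  C: Z = 1/(jωC) = -j/(ω·C) = 0 - j2.056e+04 Ω
Step 3 — Series combination: Z_total = R + C = 149 - j2.056e+04 Ω = 2.056e+04∠-89.6° Ω.
Step 4 — Source phasor: V = 35.1∠-60.0° V = 17.55 - j30.4 V.
Step 5 — Ohm's law: I = V / Z_total = (17.55 - j30.4) / (149 - j2.056e+04) = 0.001484 + j0.0008427 A.
Step 6 — Convert to polar: |I| = 0.001707 A, ∠I = 29.6°.

I = 0.001707∠29.6° A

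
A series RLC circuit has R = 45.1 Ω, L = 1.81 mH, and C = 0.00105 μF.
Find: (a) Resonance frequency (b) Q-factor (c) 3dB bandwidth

Step 1 — Resonance: ω₀ = 1/√(LC) = 1/√(0.00181·1.05e-09) = 7.254e+05 rad/s.
Step 2 — f₀ = ω₀/(2π) = 1.154e+05 Hz.
Step 3 — Series Q: Q = ω₀L/R = 7.254e+05·0.00181/45.1 = 29.11.
Step 4 — Bandwidth: Δω = ω₀/Q = 2.492e+04 rad/s; BW = Δω/(2π) = 3966 Hz.

(a) f₀ = 1.154e+05 Hz  (b) Q = 29.11  (c) BW = 3966 Hz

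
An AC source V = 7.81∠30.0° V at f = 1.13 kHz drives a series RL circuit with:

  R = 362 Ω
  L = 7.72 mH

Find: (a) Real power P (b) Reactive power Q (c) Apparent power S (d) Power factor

Step 1 — Angular frequency: ω = 2π·f = 2π·1130 = 7100 rad/s.
Step 2 — Component impedances:
  R: Z = R = 362 Ω
  L: Z = jωL = j·7100·0.00772 = 0 + j54.81 Ω
Step 3 — Series combination: Z_total = R + L = 362 + j54.81 Ω = 366.1∠8.6° Ω.
Step 4 — Source phasor: V = 7.81∠30.0° V = 6.764 + j3.905 V.
Step 5 — Current: I = V / Z = 0.01986 + j0.00778 A = 0.02133∠21.4° A.
Step 6 — Complex power: S = V·I* = 0.1647 + j0.02494 VA.
Step 7 — Real power: P = Re(S) = 0.1647 W.
Step 8 — Reactive power: Q = Im(S) = 0.02494 VAR.
Step 9 — Apparent power: |S| = 0.1666 VA.
Step 10 — Power factor: PF = P/|S| = 0.9887 (lagging).

(a) P = 0.1647 W  (b) Q = 0.02494 VAR  (c) S = 0.1666 VA  (d) PF = 0.9887 (lagging)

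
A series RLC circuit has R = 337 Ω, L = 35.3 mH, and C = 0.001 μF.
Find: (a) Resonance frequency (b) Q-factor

Step 1 — Resonance condition Im(Z)=0 gives ω₀ = 1/√(LC).
Step 2 — ω₀ = 1/√(0.0353·1e-09) = 1.683e+05 rad/s.
Step 3 — f₀ = ω₀/(2π) = 2.679e+04 Hz.
Step 4 — Series Q: Q = ω₀L/R = 1.683e+05·0.0353/337 = 17.63.

(a) f₀ = 2.679e+04 Hz  (b) Q = 17.63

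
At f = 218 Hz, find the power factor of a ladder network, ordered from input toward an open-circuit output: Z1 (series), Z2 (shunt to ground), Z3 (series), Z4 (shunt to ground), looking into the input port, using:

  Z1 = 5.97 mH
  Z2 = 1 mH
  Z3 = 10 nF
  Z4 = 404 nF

Step 1 — Angular frequency: ω = 2π·f = 2π·218 = 1370 rad/s.
Step 2 — Component impedances:
  Z1: Z = jωL = j·1370·0.00597 = 0 + j8.177 Ω
  Z2: Z = jωL = j·1370·0.001 = 0 + j1.37 Ω
  Z3: Z = 1/(jωC) = -j/(ω·C) = 0 - j7.301e+04 Ω
  Z4: Z = 1/(jωC) = -j/(ω·C) = 0 - j1807 Ω
Step 3 — Ladder network (open output): work backward from the far end, alternating series and parallel combinations. Z_in = 0 + j9.547 Ω = 9.547∠90.0° Ω.
Step 4 — Power factor: PF = cos(φ) = Re(Z)/|Z| = 0/9.547 = 0.
Step 5 — Type: Im(Z) = 9.547 ⇒ lagging (phase φ = 90.0°).

PF = 0 (lagging, φ = 90.0°)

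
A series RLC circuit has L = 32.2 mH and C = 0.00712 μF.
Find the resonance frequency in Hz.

Step 1 — Resonance condition Im(Z)=0 gives ω₀ = 1/√(LC).
Step 2 — ω₀ = 1/√(0.0322·7.12e-09) = 6.604e+04 rad/s.
Step 3 — f₀ = ω₀/(2π) = 1.051e+04 Hz.

f₀ = 1.051e+04 Hz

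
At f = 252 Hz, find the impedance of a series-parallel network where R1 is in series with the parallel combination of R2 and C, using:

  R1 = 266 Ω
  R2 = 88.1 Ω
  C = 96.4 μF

Step 1 — Angular frequency: ω = 2π·f = 2π·252 = 1583 rad/s.
Step 2 — Component impedances:
  R1: Z = R = 266 Ω
  R2: Z = R = 88.1 Ω
  C: Z = 1/(jωC) = -j/(ω·C) = 0 - j6.552 Ω
Step 3 — Parallel branch: R2 || C = 1/(1/R2 + 1/C) = 0.4845 - j6.515 Ω.
Step 4 — Series with R1: Z_total = R1 + (R2 || C) = 266.5 - j6.515 Ω = 266.6∠-1.4° Ω.

Z = 266.5 - j6.515 Ω = 266.6∠-1.4° Ω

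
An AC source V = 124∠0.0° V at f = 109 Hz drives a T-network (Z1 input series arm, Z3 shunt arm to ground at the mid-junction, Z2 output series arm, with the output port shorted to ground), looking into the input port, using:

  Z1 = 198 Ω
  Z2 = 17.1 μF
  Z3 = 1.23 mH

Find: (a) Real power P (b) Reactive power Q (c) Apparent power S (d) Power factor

Step 1 — Angular frequency: ω = 2π·f = 2π·109 = 684.9 rad/s.
Step 2 — Component impedances:
  Z1: Z = R = 198 Ω
  Z2: Z = 1/(jωC) = -j/(ω·C) = 0 - j85.39 Ω
  Z3: Z = jωL = j·684.9·0.00123 = 0 + j0.8424 Ω
Step 3 — With the output port shorted to ground, the output series arm Z2 runs from the junction to ground; the shunt arm Z3 also runs from the junction to ground. They appear in parallel: Z3 || Z2 = 0 + j0.8508 Ω.
Step 4 — Series with input arm Z1: Z_in = Z1 + (Z3 || Z2) = 198 + j0.8508 Ω = 198∠0.2° Ω.
Step 5 — Source phasor: V = 124∠0.0° V = 124 V.
Step 6 — Current: I = V / Z = 0.6263 - j0.002691 A = 0.6263∠-0.2° A.
Step 7 — Complex power: S = V·I* = 77.66 + j0.3337 VA.
Step 8 — Real power: P = Re(S) = 77.66 W.
Step 9 — Reactive power: Q = Im(S) = 0.3337 VAR.
Step 10 — Apparent power: |S| = 77.66 VA.
Step 11 — Power factor: PF = P/|S| = 1 (lagging).

(a) P = 77.66 W  (b) Q = 0.3337 VAR  (c) S = 77.66 VA  (d) PF = 1 (lagging)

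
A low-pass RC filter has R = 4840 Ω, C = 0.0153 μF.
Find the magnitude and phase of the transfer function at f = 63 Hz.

Step 1 — Angular frequency: ω = 2π·63 = 395.8 rad/s.
Step 2 — Transfer function: H(jω) = 1/(1 + jωRC).
Step 3 — Denominator: 1 + jωRC = 1 + j·395.8·4840·1.53e-08 = 1 + j0.02931.
Step 4 — H = 0.9991 - j0.02929.
Step 5 — Magnitude: |H| = 0.9996 (-0.0 dB); phase: φ = -1.7°.

|H| = 0.9996 (-0.0 dB), φ = -1.7°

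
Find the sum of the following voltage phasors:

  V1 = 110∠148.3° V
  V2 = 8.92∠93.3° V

Step 1 — Convert each phasor to rectangular form:
  V1 = 110·(cos(148.3°) + j·sin(148.3°)) = -93.59 + j57.8 V
  V2 = 8.92·(cos(93.3°) + j·sin(93.3°)) = -0.5135 + j8.905 V
Step 2 — Sum components: V_total = -94.1 + j66.71 V.
Step 3 — Convert to polar: |V_total| = 115.3 V, ∠V_total = 144.7°.

V_total = 115.3∠144.7° V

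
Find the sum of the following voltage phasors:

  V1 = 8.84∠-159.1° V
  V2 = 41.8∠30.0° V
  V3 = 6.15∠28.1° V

Step 1 — Convert each phasor to rectangular form:
  V1 = 8.84·(cos(-159.1°) + j·sin(-159.1°)) = -8.258 - j3.154 V
  V2 = 41.8·(cos(30.0°) + j·sin(30.0°)) = 36.2 + j20.9 V
  V3 = 6.15·(cos(28.1°) + j·sin(28.1°)) = 5.425 + j2.897 V
Step 2 — Sum components: V_total = 33.37 + j20.64 V.
Step 3 — Convert to polar: |V_total| = 39.24 V, ∠V_total = 31.7°.

V_total = 39.24∠31.7° V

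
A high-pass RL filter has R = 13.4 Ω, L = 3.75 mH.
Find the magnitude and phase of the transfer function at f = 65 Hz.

Step 1 — Angular frequency: ω = 2π·65 = 408.4 rad/s.
Step 2 — Transfer function: H(jω) = jωL/(R + jωL).
Step 3 — Numerator jωL = j·1.532; denominator R + jωL = 13.4 + j1.532.
Step 4 — H = 0.01289 + j0.1128.
Step 5 — Magnitude: |H| = 0.1136 (-18.9 dB); phase: φ = 83.5°.

|H| = 0.1136 (-18.9 dB), φ = 83.5°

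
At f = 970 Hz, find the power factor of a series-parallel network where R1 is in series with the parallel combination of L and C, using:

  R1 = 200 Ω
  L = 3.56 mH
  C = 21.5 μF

Step 1 — Angular frequency: ω = 2π·f = 2π·970 = 6095 rad/s.
Step 2 — Component impedances:
  R1: Z = R = 200 Ω
  L: Z = jωL = j·6095·0.00356 = 0 + j21.7 Ω
  C: Z = 1/(jωC) = -j/(ω·C) = 0 - j7.632 Ω
Step 3 — Parallel branch: L || C = 1/(1/L + 1/C) = 0 - j11.77 Ω.
Step 4 — Series with R1: Z_total = R1 + (L || C) = 200 - j11.77 Ω = 200.3∠-3.4° Ω.
Step 5 — Power factor: PF = cos(φ) = Re(Z)/|Z| = 200/200.35 = 0.9983.
Step 6 — Type: Im(Z) = -11.77 ⇒ leading (phase φ = -3.4°).

PF = 0.9983 (leading, φ = -3.4°)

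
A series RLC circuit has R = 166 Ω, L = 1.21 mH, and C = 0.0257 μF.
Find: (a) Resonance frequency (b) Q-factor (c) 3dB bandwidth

Step 1 — Resonance condition Im(Z)=0 gives ω₀ = 1/√(LC).
Step 2 — ω₀ = 1/√(0.00121·2.57e-08) = 1.793e+05 rad/s.
Step 3 — f₀ = ω₀/(2π) = 2.854e+04 Hz.
Step 4 — Series Q: Q = ω₀L/R = 1.793e+05·0.00121/166 = 1.307.
Step 5 — 3dB bandwidth: Δω = ω₀/Q = 1.372e+05 rad/s; BW = Δω/(2π) = 2.183e+04 Hz.

(a) f₀ = 2.854e+04 Hz  (b) Q = 1.307  (c) BW = 2.183e+04 Hz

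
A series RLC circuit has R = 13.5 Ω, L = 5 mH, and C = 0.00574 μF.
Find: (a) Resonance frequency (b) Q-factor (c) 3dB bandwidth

Step 1 — Resonance: ω₀ = 1/√(LC) = 1/√(0.005·5.74e-09) = 1.867e+05 rad/s.
Step 2 — f₀ = ω₀/(2π) = 2.971e+04 Hz.
Step 3 — Series Q: Q = ω₀L/R = 1.867e+05·0.005/13.5 = 69.13.
Step 4 — Bandwidth: Δω = ω₀/Q = 2700 rad/s; BW = Δω/(2π) = 429.7 Hz.

(a) f₀ = 2.971e+04 Hz  (b) Q = 69.13  (c) BW = 429.7 Hz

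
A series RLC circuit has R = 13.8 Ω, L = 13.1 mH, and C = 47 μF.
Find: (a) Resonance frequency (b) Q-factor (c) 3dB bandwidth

Step 1 — Resonance: ω₀ = 1/√(LC) = 1/√(0.0131·4.7e-05) = 1274 rad/s.
Step 2 — f₀ = ω₀/(2π) = 202.8 Hz.
Step 3 — Series Q: Q = ω₀L/R = 1274·0.0131/13.8 = 1.21.
Step 4 — Bandwidth: Δω = ω₀/Q = 1053 rad/s; BW = Δω/(2π) = 167.7 Hz.

(a) f₀ = 202.8 Hz  (b) Q = 1.21  (c) BW = 167.7 Hz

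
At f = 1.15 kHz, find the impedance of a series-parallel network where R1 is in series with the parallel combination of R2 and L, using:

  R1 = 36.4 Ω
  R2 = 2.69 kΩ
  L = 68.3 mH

Step 1 — Angular frequency: ω = 2π·f = 2π·1150 = 7226 rad/s.
Step 2 — Component impedances:
  R1: Z = R = 36.4 Ω
  R2: Z = R = 2690 Ω
  L: Z = jωL = j·7226·0.0683 = 0 + j493.5 Ω
Step 3 — Parallel branch: R2 || L = 1/(1/R2 + 1/L) = 87.59 + j477.4 Ω.
Step 4 — Series with R1: Z_total = R1 + (R2 || L) = 124 + j477.4 Ω = 493.3∠75.4° Ω.

Z = 124 + j477.4 Ω = 493.3∠75.4° Ω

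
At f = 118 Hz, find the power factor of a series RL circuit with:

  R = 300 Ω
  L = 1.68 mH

Step 1 — Angular frequency: ω = 2π·f = 2π·118 = 741.4 rad/s.
Step 2 — Component impedances:
  R: Z = R = 300 Ω
  L: Z = jωL = j·741.4·0.00168 = 0 + j1.246 Ω
Step 3 — Series combination: Z_total = R + L = 300 + j1.246 Ω = 300∠0.2° Ω.
Step 4 — Power factor: PF = cos(φ) = Re(Z)/|Z| = 300/300 = 1.
Step 5 — Type: Im(Z) = 1.246 ⇒ lagging (phase φ = 0.2°).

PF = 1 (lagging, φ = 0.2°)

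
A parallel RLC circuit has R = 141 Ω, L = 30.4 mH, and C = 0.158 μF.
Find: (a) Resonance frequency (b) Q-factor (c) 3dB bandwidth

Step 1 — Resonance: ω₀ = 1/√(LC) = 1/√(0.0304·1.58e-07) = 1.443e+04 rad/s.
Step 2 — f₀ = ω₀/(2π) = 2296 Hz.
Step 3 — Parallel Q: Q = R/(ω₀L) = 141/(1.443e+04·0.0304) = 0.3214.
Step 4 — Bandwidth: Δω = ω₀/Q = 4.489e+04 rad/s; BW = Δω/(2π) = 7144 Hz.

(a) f₀ = 2296 Hz  (b) Q = 0.3214  (c) BW = 7144 Hz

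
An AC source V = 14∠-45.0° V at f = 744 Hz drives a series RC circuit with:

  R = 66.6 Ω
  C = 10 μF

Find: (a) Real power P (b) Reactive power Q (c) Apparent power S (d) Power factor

Step 1 — Angular frequency: ω = 2π·f = 2π·744 = 4675 rad/s.
Step 2 — Component impedances:
  R: Z = R = 66.6 Ω
  C: Z = 1/(jωC) = -j/(ω·C) = 0 - j21.39 Ω
Step 3 — Series combination: Z_total = R + C = 66.6 - j21.39 Ω = 69.95∠-17.8° Ω.
Step 4 — Source phasor: V = 14∠-45.0° V = 9.899 - j9.899 V.
Step 5 — Current: I = V / Z = 0.178 - j0.09146 A = 0.2001∠-27.2° A.
Step 6 — Complex power: S = V·I* = 2.668 - j0.8569 VA.
Step 7 — Real power: P = Re(S) = 2.668 W.
Step 8 — Reactive power: Q = Im(S) = -0.8569 VAR.
Step 9 — Apparent power: |S| = 2.802 VA.
Step 10 — Power factor: PF = P/|S| = 0.9521 (leading).

(a) P = 2.668 W  (b) Q = -0.8569 VAR  (c) S = 2.802 VA  (d) PF = 0.9521 (leading)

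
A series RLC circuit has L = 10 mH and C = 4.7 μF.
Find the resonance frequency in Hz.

Step 1 — Resonance condition Im(Z)=0 gives ω₀ = 1/√(LC).
Step 2 — ω₀ = 1/√(0.01·4.7e-06) = 4613 rad/s.
Step 3 — f₀ = ω₀/(2π) = 734.1 Hz.

f₀ = 734.1 Hz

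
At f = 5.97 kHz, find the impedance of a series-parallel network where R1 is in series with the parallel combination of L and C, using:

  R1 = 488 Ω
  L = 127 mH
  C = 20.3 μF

Step 1 — Angular frequency: ω = 2π·f = 2π·5970 = 3.751e+04 rad/s.
Step 2 — Component impedances:
  R1: Z = R = 488 Ω
  L: Z = jωL = j·3.751e+04·0.127 = 0 + j4764 Ω
  C: Z = 1/(jωC) = -j/(ω·C) = 0 - j1.313 Ω
Step 3 — Parallel branch: L || C = 1/(1/L + 1/C) = 0 - j1.314 Ω.
Step 4 — Series with R1: Z_total = R1 + (L || C) = 488 - j1.314 Ω = 488∠-0.2° Ω.

Z = 488 - j1.314 Ω = 488∠-0.2° Ω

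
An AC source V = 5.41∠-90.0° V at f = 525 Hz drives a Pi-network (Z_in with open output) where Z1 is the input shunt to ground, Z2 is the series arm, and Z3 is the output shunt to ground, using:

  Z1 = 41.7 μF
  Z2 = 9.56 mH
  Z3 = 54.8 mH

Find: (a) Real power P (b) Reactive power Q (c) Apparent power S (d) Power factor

Step 1 — Angular frequency: ω = 2π·f = 2π·525 = 3299 rad/s.
Step 2 — Component impedances:
  Z1: Z = 1/(jωC) = -j/(ω·C) = 0 - j7.27 Ω
  Z2: Z = jωL = j·3299·0.00956 = 0 + j31.54 Ω
  Z3: Z = jωL = j·3299·0.0548 = 0 + j180.8 Ω
Step 3 — With open output, the series arm Z2 and the output shunt Z3 appear in series to ground: Z2 + Z3 = 0 + j212.3 Ω.
Step 4 — Parallel with input shunt Z1: Z_in = Z1 || (Z2 + Z3) = 0 - j7.528 Ω = 7.528∠-90.0° Ω.
Step 5 — Source phasor: V = 5.41∠-90.0° V = 0 - j5.41 V.
Step 6 — Current: I = V / Z = 0.7187 A = 0.7187∠0.0° A.
Step 7 — Complex power: S = V·I* = 0 - j3.888 VA.
Step 8 — Real power: P = Re(S) = 0 W.
Step 9 — Reactive power: Q = Im(S) = -3.888 VAR.
Step 10 — Apparent power: |S| = 3.888 VA.
Step 11 — Power factor: PF = P/|S| = 0 (leading).

(a) P = 0 W  (b) Q = -3.888 VAR  (c) S = 3.888 VA  (d) PF = 0 (leading)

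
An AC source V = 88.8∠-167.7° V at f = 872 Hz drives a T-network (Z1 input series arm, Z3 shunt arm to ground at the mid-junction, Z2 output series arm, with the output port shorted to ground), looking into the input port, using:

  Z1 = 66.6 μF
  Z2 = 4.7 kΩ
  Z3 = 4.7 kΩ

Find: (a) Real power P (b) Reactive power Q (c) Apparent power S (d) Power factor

Step 1 — Angular frequency: ω = 2π·f = 2π·872 = 5479 rad/s.
Step 2 — Component impedances:
  Z1: Z = 1/(jωC) = -j/(ω·C) = 0 - j2.74 Ω
  Z2: Z = R = 4700 Ω
  Z3: Z = R = 4700 Ω
Step 3 — With the output port shorted to ground, the output series arm Z2 runs from the junction to ground; the shunt arm Z3 also runs from the junction to ground. They appear in parallel: Z3 || Z2 = 2350 Ω.
Step 4 — Series with input arm Z1: Z_in = Z1 + (Z3 || Z2) = 2350 - j2.74 Ω = 2350∠-0.1° Ω.
Step 5 — Source phasor: V = 88.8∠-167.7° V = -86.76 - j18.92 V.
Step 6 — Current: I = V / Z = -0.03691 - j0.008093 A = 0.03779∠-167.6° A.
Step 7 — Complex power: S = V·I* = 3.356 - j0.003913 VA.
Step 8 — Real power: P = Re(S) = 3.356 W.
Step 9 — Reactive power: Q = Im(S) = -0.003913 VAR.
Step 10 — Apparent power: |S| = 3.356 VA.
Step 11 — Power factor: PF = P/|S| = 1 (leading).

(a) P = 3.356 W  (b) Q = -0.003913 VAR  (c) S = 3.356 VA  (d) PF = 1 (leading)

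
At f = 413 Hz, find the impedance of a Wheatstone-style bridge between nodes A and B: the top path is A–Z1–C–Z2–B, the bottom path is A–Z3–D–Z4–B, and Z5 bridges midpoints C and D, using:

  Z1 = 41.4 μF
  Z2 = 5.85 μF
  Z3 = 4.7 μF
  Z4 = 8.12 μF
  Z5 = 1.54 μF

Step 1 — Angular frequency: ω = 2π·f = 2π·413 = 2595 rad/s.
Step 2 — Component impedances:
  Z1: Z = 1/(jωC) = -j/(ω·C) = 0 - j9.308 Ω
  Z2: Z = 1/(jωC) = -j/(ω·C) = 0 - j65.87 Ω
  Z3: Z = 1/(jωC) = -j/(ω·C) = 0 - j81.99 Ω
  Z4: Z = 1/(jωC) = -j/(ω·C) = 0 - j47.46 Ω
  Z5: Z = 1/(jωC) = -j/(ω·C) = 0 - j250.2 Ω
Step 3 — Bridge requires nodal analysis (the Z5 bridge couples midpoints C and D, so the two paths cannot be reduced to a simple series/parallel combination). Setting node B to ground and injecting 1 A at node A, the 3-node admittance system at A, C, D solves to V_A = Z_AB = 0 - j45.61 Ω = 45.61∠-90.0° Ω.

Z = 0 - j45.61 Ω = 45.61∠-90.0° Ω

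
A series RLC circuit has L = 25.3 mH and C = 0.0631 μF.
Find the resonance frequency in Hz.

Step 1 — Resonance condition Im(Z)=0 gives ω₀ = 1/√(LC).
Step 2 — ω₀ = 1/√(0.0253·6.31e-08) = 2.503e+04 rad/s.
Step 3 — f₀ = ω₀/(2π) = 3983 Hz.

f₀ = 3983 Hz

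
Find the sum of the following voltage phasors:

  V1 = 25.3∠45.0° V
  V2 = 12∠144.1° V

Step 1 — Convert each phasor to rectangular form:
  V1 = 25.3·(cos(45.0°) + j·sin(45.0°)) = 17.89 + j17.89 V
  V2 = 12·(cos(144.1°) + j·sin(144.1°)) = -9.72 + j7.036 V
Step 2 — Sum components: V_total = 8.169 + j24.93 V.
Step 3 — Convert to polar: |V_total| = 26.23 V, ∠V_total = 71.9°.

V_total = 26.23∠71.9° V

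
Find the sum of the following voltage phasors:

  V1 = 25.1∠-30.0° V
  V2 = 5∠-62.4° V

Step 1 — Convert each phasor to rectangular form:
  V1 = 25.1·(cos(-30.0°) + j·sin(-30.0°)) = 21.74 - j12.55 V
  V2 = 5·(cos(-62.4°) + j·sin(-62.4°)) = 2.316 - j4.431 V
Step 2 — Sum components: V_total = 24.05 - j16.98 V.
Step 3 — Convert to polar: |V_total| = 29.44 V, ∠V_total = -35.2°.

V_total = 29.44∠-35.2° V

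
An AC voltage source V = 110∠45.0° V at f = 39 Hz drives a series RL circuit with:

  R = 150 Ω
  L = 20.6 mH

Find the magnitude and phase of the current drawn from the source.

Step 1 — Angular frequency: ω = 2π·f = 2π·39 = 245 rad/s.
Step 2 — Component impedances:
  R: Z = R = 150 Ω
  L: Z = jωL = j·245·0.0206 = 0 + j5.048 Ω
Step 3 — Series combination: Z_total = R + L = 150 + j5.048 Ω = 150.1∠1.9° Ω.
Step 4 — Source phasor: V = 110∠45.0° V = 77.78 + j77.78 V.
Step 5 — Ohm's law: I = V / Z_total = (77.78 + j77.78) / (150 + j5.048) = 0.5354 + j0.5005 A.
Step 6 — Convert to polar: |I| = 0.7329 A, ∠I = 43.1°.

I = 0.7329∠43.1° A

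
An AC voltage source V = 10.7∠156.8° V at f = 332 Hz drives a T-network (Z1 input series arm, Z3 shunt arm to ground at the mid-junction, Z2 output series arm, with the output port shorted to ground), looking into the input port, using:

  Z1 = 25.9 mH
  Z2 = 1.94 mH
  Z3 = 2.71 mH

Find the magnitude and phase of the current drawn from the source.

Step 1 — Angular frequency: ω = 2π·f = 2π·332 = 2086 rad/s.
Step 2 — Component impedances:
  Z1: Z = jωL = j·2086·0.0259 = 0 + j54.03 Ω
  Z2: Z = jωL = j·2086·0.00194 = 0 + j4.047 Ω
  Z3: Z = jωL = j·2086·0.00271 = 0 + j5.653 Ω
Step 3 — With the output port shorted to ground, the output series arm Z2 runs from the junction to ground; the shunt arm Z3 also runs from the junction to ground. They appear in parallel: Z3 || Z2 = 0 + j2.359 Ω.
Step 4 — Series with input arm Z1: Z_in = Z1 + (Z3 || Z2) = 0 + j56.39 Ω = 56.39∠90.0° Ω.
Step 5 — Source phasor: V = 10.7∠156.8° V = -9.835 + j4.215 V.
Step 6 — Ohm's law: I = V / Z_total = (-9.835 + j4.215) / (0 + j56.39) = 0.07476 + j0.1744 A.
Step 7 — Convert to polar: |I| = 0.1898 A, ∠I = 66.8°.

I = 0.1898∠66.8° A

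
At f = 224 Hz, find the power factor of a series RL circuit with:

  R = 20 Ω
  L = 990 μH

Step 1 — Angular frequency: ω = 2π·f = 2π·224 = 1407 rad/s.
Step 2 — Component impedances:
  R: Z = R = 20 Ω
  L: Z = jωL = j·1407·0.00099 = 0 + j1.393 Ω
Step 3 — Series combination: Z_total = R + L = 20 + j1.393 Ω = 20.05∠4.0° Ω.
Step 4 — Power factor: PF = cos(φ) = Re(Z)/|Z| = 20/20.048 = 0.9976.
Step 5 — Type: Im(Z) = 1.393 ⇒ lagging (phase φ = 4.0°).

PF = 0.9976 (lagging, φ = 4.0°)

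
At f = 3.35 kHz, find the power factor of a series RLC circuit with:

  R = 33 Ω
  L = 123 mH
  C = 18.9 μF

Step 1 — Angular frequency: ω = 2π·f = 2π·3350 = 2.105e+04 rad/s.
Step 2 — Component impedances:
  R: Z = R = 33 Ω
  L: Z = jωL = j·2.105e+04·0.123 = 0 + j2589 Ω
  C: Z = 1/(jωC) = -j/(ω·C) = 0 - j2.514 Ω
Step 3 — Series combination: Z_total = R + L + C = 33 + j2586 Ω = 2587∠89.3° Ω.
Step 4 — Power factor: PF = cos(φ) = Re(Z)/|Z| = 33/2587 = 0.01276.
Step 5 — Type: Im(Z) = 2586 ⇒ lagging (phase φ = 89.3°).

PF = 0.01276 (lagging, φ = 89.3°)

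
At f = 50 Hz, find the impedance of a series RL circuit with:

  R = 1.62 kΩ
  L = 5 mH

Step 1 — Angular frequency: ω = 2π·f = 2π·50 = 314.2 rad/s.
Step 2 — Component impedances:
  R: Z = R = 1620 Ω
  L: Z = jωL = j·314.2·0.005 = 0 + j1.571 Ω
Step 3 — Series combination: Z_total = R + L = 1620 + j1.571 Ω = 1620∠0.1° Ω.

Z = 1620 + j1.571 Ω = 1620∠0.1° Ω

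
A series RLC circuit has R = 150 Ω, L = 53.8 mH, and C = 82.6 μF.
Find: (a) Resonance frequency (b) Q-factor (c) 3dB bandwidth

Step 1 — Resonance condition Im(Z)=0 gives ω₀ = 1/√(LC).
Step 2 — ω₀ = 1/√(0.0538·8.26e-05) = 474.4 rad/s.
Step 3 — f₀ = ω₀/(2π) = 75.5 Hz.
Step 4 — Series Q: Q = ω₀L/R = 474.4·0.0538/150 = 0.1701.
Step 5 — 3dB bandwidth: Δω = ω₀/Q = 2788 rad/s; BW = Δω/(2π) = 443.7 Hz.

(a) f₀ = 75.5 Hz  (b) Q = 0.1701  (c) BW = 443.7 Hz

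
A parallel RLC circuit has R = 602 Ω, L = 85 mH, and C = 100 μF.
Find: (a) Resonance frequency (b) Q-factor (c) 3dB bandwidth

Step 1 — Resonance: ω₀ = 1/√(LC) = 1/√(0.085·0.0001) = 343 rad/s.
Step 2 — f₀ = ω₀/(2π) = 54.59 Hz.
Step 3 — Parallel Q: Q = R/(ω₀L) = 602/(343·0.085) = 20.65.
Step 4 — Bandwidth: Δω = ω₀/Q = 16.61 rad/s; BW = Δω/(2π) = 2.644 Hz.

(a) f₀ = 54.59 Hz  (b) Q = 20.65  (c) BW = 2.644 Hz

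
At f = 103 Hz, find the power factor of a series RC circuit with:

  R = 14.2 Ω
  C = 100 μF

Step 1 — Angular frequency: ω = 2π·f = 2π·103 = 647.2 rad/s.
Step 2 — Component impedances:
  R: Z = R = 14.2 Ω
  C: Z = 1/(jωC) = -j/(ω·C) = 0 - j15.45 Ω
Step 3 — Series combination: Z_total = R + C = 14.2 - j15.45 Ω = 20.99∠-47.4° Ω.
Step 4 — Power factor: PF = cos(φ) = Re(Z)/|Z| = 14.2/20.986 = 0.6766.
Step 5 — Type: Im(Z) = -15.45 ⇒ leading (phase φ = -47.4°).

PF = 0.6766 (leading, φ = -47.4°)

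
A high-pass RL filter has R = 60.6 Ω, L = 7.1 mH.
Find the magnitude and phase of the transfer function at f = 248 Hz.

Step 1 — Angular frequency: ω = 2π·248 = 1558 rad/s.
Step 2 — Transfer function: H(jω) = jωL/(R + jωL).
Step 3 — Numerator jωL = j·11.06; denominator R + jωL = 60.6 + j11.06.
Step 4 — H = 0.03225 + j0.1767.
Step 5 — Magnitude: |H| = 0.1796 (-14.9 dB); phase: φ = 79.7°.

|H| = 0.1796 (-14.9 dB), φ = 79.7°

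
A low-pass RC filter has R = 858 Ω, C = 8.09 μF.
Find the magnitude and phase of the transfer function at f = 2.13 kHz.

Step 1 — Angular frequency: ω = 2π·2130 = 1.338e+04 rad/s.
Step 2 — Transfer function: H(jω) = 1/(1 + jωRC).
Step 3 — Denominator: 1 + jωRC = 1 + j·1.338e+04·858·8.09e-06 = 1 + j92.9.
Step 4 — H = 0.0001159 - j0.01076.
Step 5 — Magnitude: |H| = 0.01076 (-39.4 dB); phase: φ = -89.4°.

|H| = 0.01076 (-39.4 dB), φ = -89.4°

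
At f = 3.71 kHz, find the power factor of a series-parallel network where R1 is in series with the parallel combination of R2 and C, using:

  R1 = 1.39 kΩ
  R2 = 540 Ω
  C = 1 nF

Step 1 — Angular frequency: ω = 2π·f = 2π·3710 = 2.331e+04 rad/s.
Step 2 — Component impedances:
  R1: Z = R = 1390 Ω
  R2: Z = R = 540 Ω
  C: Z = 1/(jωC) = -j/(ω·C) = 0 - j4.29e+04 Ω
Step 3 — Parallel branch: R2 || C = 1/(1/R2 + 1/C) = 539.9 - j6.796 Ω.
Step 4 — Series with R1: Z_total = R1 + (R2 || C) = 1930 - j6.796 Ω = 1930∠-0.2° Ω.
Step 5 — Power factor: PF = cos(φ) = Re(Z)/|Z| = 1930/1930 = 1.
Step 6 — Type: Im(Z) = -6.796 ⇒ leading (phase φ = -0.2°).

PF = 1 (leading, φ = -0.2°)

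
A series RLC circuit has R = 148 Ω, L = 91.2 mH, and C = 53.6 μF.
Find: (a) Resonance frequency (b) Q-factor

Step 1 — Resonance condition Im(Z)=0 gives ω₀ = 1/√(LC).
Step 2 — ω₀ = 1/√(0.0912·5.36e-05) = 452.3 rad/s.
Step 3 — f₀ = ω₀/(2π) = 71.98 Hz.
Step 4 — Series Q: Q = ω₀L/R = 452.3·0.0912/148 = 0.2787.

(a) f₀ = 71.98 Hz  (b) Q = 0.2787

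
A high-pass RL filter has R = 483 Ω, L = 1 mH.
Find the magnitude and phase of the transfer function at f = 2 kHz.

Step 1 — Angular frequency: ω = 2π·2000 = 1.257e+04 rad/s.
Step 2 — Transfer function: H(jω) = jωL/(R + jωL).
Step 3 — Numerator jωL = j·12.57; denominator R + jωL = 483 + j12.57.
Step 4 — H = 0.0006764 + j0.026.
Step 5 — Magnitude: |H| = 0.02601 (-31.7 dB); phase: φ = 88.5°.

|H| = 0.02601 (-31.7 dB), φ = 88.5°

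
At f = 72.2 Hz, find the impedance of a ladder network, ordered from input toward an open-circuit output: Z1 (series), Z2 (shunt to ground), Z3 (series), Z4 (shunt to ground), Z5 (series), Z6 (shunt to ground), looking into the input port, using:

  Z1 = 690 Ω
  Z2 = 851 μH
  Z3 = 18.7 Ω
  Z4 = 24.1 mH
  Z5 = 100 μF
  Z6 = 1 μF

Step 1 — Angular frequency: ω = 2π·f = 2π·72.2 = 453.6 rad/s.
Step 2 — Component impedances:
  Z1: Z = R = 690 Ω
  Z2: Z = jωL = j·453.6·0.000851 = 0 + j0.3861 Ω
  Z3: Z = R = 18.7 Ω
  Z4: Z = jωL = j·453.6·0.0241 = 0 + j10.93 Ω
  Z5: Z = 1/(jωC) = -j/(ω·C) = 0 - j22.04 Ω
  Z6: Z = 1/(jωC) = -j/(ω·C) = 0 - j2204 Ω
Step 3 — Ladder network (open output): work backward from the far end, alternating series and parallel combinations. Z_in = 690 + j0.3825 Ω = 690∠0.0° Ω.

Z = 690 + j0.3825 Ω = 690∠0.0° Ω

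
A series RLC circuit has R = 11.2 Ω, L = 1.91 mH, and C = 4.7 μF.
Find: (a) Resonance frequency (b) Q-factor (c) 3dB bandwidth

Step 1 — Resonance: ω₀ = 1/√(LC) = 1/√(0.00191·4.7e-06) = 1.055e+04 rad/s.
Step 2 — f₀ = ω₀/(2π) = 1680 Hz.
Step 3 — Series Q: Q = ω₀L/R = 1.055e+04·0.00191/11.2 = 1.8.
Step 4 — Bandwidth: Δω = ω₀/Q = 5864 rad/s; BW = Δω/(2π) = 933.3 Hz.

(a) f₀ = 1680 Hz  (b) Q = 1.8  (c) BW = 933.3 Hz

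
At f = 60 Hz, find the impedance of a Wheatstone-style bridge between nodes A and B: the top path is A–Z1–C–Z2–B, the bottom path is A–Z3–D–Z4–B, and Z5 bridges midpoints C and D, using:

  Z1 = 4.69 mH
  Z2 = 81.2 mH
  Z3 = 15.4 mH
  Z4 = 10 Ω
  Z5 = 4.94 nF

Step 1 — Angular frequency: ω = 2π·f = 2π·60 = 377 rad/s.
Step 2 — Component impedances:
  Z1: Z = jωL = j·377·0.00469 = 0 + j1.768 Ω
  Z2: Z = jωL = j·377·0.0812 = 0 + j30.61 Ω
  Z3: Z = jωL = j·377·0.0154 = 0 + j5.806 Ω
  Z4: Z = R = 10 Ω
  Z5: Z = 1/(jωC) = -j/(ω·C) = 0 - j5.37e+05 Ω
Step 3 — Bridge requires nodal analysis (the Z5 bridge couples midpoints C and D, so the two paths cannot be reduced to a simple series/parallel combination). Setting node B to ground and injecting 1 A at node A, the 3-node admittance system at A, C, D solves to V_A = Z_AB = 6.729 + j6.685 Ω = 9.485∠44.8° Ω.

Z = 6.729 + j6.685 Ω = 9.485∠44.8° Ω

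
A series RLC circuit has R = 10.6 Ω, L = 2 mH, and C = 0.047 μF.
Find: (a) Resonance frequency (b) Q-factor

Step 1 — Resonance condition Im(Z)=0 gives ω₀ = 1/√(LC).
Step 2 — ω₀ = 1/√(0.002·4.7e-08) = 1.031e+05 rad/s.
Step 3 — f₀ = ω₀/(2π) = 1.642e+04 Hz.
Step 4 — Series Q: Q = ω₀L/R = 1.031e+05·0.002/10.6 = 19.46.

(a) f₀ = 1.642e+04 Hz  (b) Q = 19.46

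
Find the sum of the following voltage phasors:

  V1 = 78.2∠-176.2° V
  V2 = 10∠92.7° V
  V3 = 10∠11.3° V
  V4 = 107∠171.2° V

Step 1 — Convert each phasor to rectangular form:
  V1 = 78.2·(cos(-176.2°) + j·sin(-176.2°)) = -78.03 - j5.183 V
  V2 = 10·(cos(92.7°) + j·sin(92.7°)) = -0.4711 + j9.989 V
  V3 = 10·(cos(11.3°) + j·sin(11.3°)) = 9.806 + j1.959 V
  V4 = 107·(cos(171.2°) + j·sin(171.2°)) = -105.7 + j16.37 V
Step 2 — Sum components: V_total = -174.4 + j23.14 V.
Step 3 — Convert to polar: |V_total| = 176 V, ∠V_total = 172.4°.

V_total = 176∠172.4° V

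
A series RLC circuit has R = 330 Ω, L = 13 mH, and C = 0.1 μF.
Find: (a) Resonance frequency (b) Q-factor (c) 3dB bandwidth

Step 1 — Resonance condition Im(Z)=0 gives ω₀ = 1/√(LC).
Step 2 — ω₀ = 1/√(0.013·1e-07) = 2.774e+04 rad/s.
Step 3 — f₀ = ω₀/(2π) = 4414 Hz.
Step 4 — Series Q: Q = ω₀L/R = 2.774e+04·0.013/330 = 1.093.
Step 5 — 3dB bandwidth: Δω = ω₀/Q = 2.538e+04 rad/s; BW = Δω/(2π) = 4040 Hz.

(a) f₀ = 4414 Hz  (b) Q = 1.093  (c) BW = 4040 Hz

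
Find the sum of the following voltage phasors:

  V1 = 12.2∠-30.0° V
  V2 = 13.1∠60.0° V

Step 1 — Convert each phasor to rectangular form:
  V1 = 12.2·(cos(-30.0°) + j·sin(-30.0°)) = 10.57 - j6.1 V
  V2 = 13.1·(cos(60.0°) + j·sin(60.0°)) = 6.55 + j11.34 V
Step 2 — Sum components: V_total = 17.12 + j5.245 V.
Step 3 — Convert to polar: |V_total| = 17.9 V, ∠V_total = 17.0°.

V_total = 17.9∠17.0° V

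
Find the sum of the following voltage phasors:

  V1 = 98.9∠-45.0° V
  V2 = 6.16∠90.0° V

Step 1 — Convert each phasor to rectangular form:
  V1 = 98.9·(cos(-45.0°) + j·sin(-45.0°)) = 69.93 - j69.93 V
  V2 = 6.16·(cos(90.0°) + j·sin(90.0°)) = 0 + j6.16 V
Step 2 — Sum components: V_total = 69.93 - j63.77 V.
Step 3 — Convert to polar: |V_total| = 94.64 V, ∠V_total = -42.4°.

V_total = 94.64∠-42.4° V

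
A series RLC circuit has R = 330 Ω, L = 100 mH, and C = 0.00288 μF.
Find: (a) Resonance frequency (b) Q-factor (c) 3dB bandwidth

Step 1 — Resonance: ω₀ = 1/√(LC) = 1/√(0.1·2.88e-09) = 5.893e+04 rad/s.
Step 2 — f₀ = ω₀/(2π) = 9378 Hz.
Step 3 — Series Q: Q = ω₀L/R = 5.893e+04·0.1/330 = 17.86.
Step 4 — Bandwidth: Δω = ω₀/Q = 3300 rad/s; BW = Δω/(2π) = 525.2 Hz.

(a) f₀ = 9378 Hz  (b) Q = 17.86  (c) BW = 525.2 Hz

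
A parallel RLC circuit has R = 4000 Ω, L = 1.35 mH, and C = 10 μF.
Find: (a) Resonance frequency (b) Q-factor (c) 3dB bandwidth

Step 1 — Resonance: ω₀ = 1/√(LC) = 1/√(0.00135·1e-05) = 8607 rad/s.
Step 2 — f₀ = ω₀/(2π) = 1370 Hz.
Step 3 — Parallel Q: Q = R/(ω₀L) = 4000/(8607·0.00135) = 344.3.
Step 4 — Bandwidth: Δω = ω₀/Q = 25 rad/s; BW = Δω/(2π) = 3.979 Hz.

(a) f₀ = 1370 Hz  (b) Q = 344.3  (c) BW = 3.979 Hz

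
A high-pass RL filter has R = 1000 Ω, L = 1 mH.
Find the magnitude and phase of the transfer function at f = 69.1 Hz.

Step 1 — Angular frequency: ω = 2π·69.1 = 434.2 rad/s.
Step 2 — Transfer function: H(jω) = jωL/(R + jωL).
Step 3 — Numerator jωL = j·0.4342; denominator R + jωL = 1000 + j0.4342.
Step 4 — H = 1.885e-07 + j0.0004342.
Step 5 — Magnitude: |H| = 0.0004342 (-67.2 dB); phase: φ = 90.0°.

|H| = 0.0004342 (-67.2 dB), φ = 90.0°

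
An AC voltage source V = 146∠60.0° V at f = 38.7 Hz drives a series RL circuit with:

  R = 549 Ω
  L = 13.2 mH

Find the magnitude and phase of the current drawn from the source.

Step 1 — Angular frequency: ω = 2π·f = 2π·38.7 = 243.2 rad/s.
Step 2 — Component impedances:
  R: Z = R = 549 Ω
  L: Z = jωL = j·243.2·0.0132 = 0 + j3.21 Ω
Step 3 — Series combination: Z_total = R + L = 549 + j3.21 Ω = 549∠0.3° Ω.
Step 4 — Source phasor: V = 146∠60.0° V = 73 + j126.4 V.
Step 5 — Ohm's law: I = V / Z_total = (73 + j126.4) / (549 + j3.21) = 0.1343 + j0.2295 A.
Step 6 — Convert to polar: |I| = 0.2659 A, ∠I = 59.7°.

I = 0.2659∠59.7° A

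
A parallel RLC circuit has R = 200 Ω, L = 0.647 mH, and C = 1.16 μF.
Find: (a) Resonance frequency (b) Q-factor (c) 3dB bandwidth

Step 1 — Resonance: ω₀ = 1/√(LC) = 1/√(0.000647·1.16e-06) = 3.65e+04 rad/s.
Step 2 — f₀ = ω₀/(2π) = 5810 Hz.
Step 3 — Parallel Q: Q = R/(ω₀L) = 200/(3.65e+04·0.000647) = 8.469.
Step 4 — Bandwidth: Δω = ω₀/Q = 4310 rad/s; BW = Δω/(2π) = 686 Hz.

(a) f₀ = 5810 Hz  (b) Q = 8.469  (c) BW = 686 Hz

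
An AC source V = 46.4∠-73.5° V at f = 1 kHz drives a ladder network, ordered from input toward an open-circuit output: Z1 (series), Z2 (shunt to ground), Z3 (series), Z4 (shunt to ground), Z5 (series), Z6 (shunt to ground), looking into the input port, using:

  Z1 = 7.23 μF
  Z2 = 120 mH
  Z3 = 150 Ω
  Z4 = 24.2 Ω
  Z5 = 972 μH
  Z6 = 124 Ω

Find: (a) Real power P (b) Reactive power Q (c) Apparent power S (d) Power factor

Step 1 — Angular frequency: ω = 2π·f = 2π·1000 = 6283 rad/s.
Step 2 — Component impedances:
  Z1: Z = 1/(jωC) = -j/(ω·C) = 0 - j22.01 Ω
  Z2: Z = jωL = j·6283·0.12 = 0 + j754 Ω
  Z3: Z = R = 150 Ω
  Z4: Z = R = 24.2 Ω
  Z5: Z = jωL = j·6283·0.000972 = 0 + j6.107 Ω
  Z6: Z = R = 124 Ω
Step 3 — Ladder network (open output): work backward from the far end, alternating series and parallel combinations. Z_in = 161.9 + j14.71 Ω = 162.6∠5.2° Ω.
Step 4 — Source phasor: V = 46.4∠-73.5° V = 13.18 - j44.49 V.
Step 5 — Current: I = V / Z = 0.05597 - j0.2798 A = 0.2854∠-78.7° A.
Step 6 — Complex power: S = V·I* = 13.19 + j1.198 VA.
Step 7 — Real power: P = Re(S) = 13.19 W.
Step 8 — Reactive power: Q = Im(S) = 1.198 VAR.
Step 9 — Apparent power: |S| = 13.24 VA.
Step 10 — Power factor: PF = P/|S| = 0.9959 (lagging).

(a) P = 13.19 W  (b) Q = 1.198 VAR  (c) S = 13.24 VA  (d) PF = 0.9959 (lagging)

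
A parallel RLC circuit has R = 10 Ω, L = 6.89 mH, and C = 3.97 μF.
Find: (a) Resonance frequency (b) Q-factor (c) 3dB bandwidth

Step 1 — Resonance: ω₀ = 1/√(LC) = 1/√(0.00689·3.97e-06) = 6046 rad/s.
Step 2 — f₀ = ω₀/(2π) = 962.3 Hz.
Step 3 — Parallel Q: Q = R/(ω₀L) = 10/(6046·0.00689) = 0.24.
Step 4 — Bandwidth: Δω = ω₀/Q = 2.519e+04 rad/s; BW = Δω/(2π) = 4009 Hz.

(a) f₀ = 962.3 Hz  (b) Q = 0.24  (c) BW = 4009 Hz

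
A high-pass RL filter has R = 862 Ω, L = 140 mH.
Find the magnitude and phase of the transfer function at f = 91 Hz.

Step 1 — Angular frequency: ω = 2π·91 = 571.8 rad/s.
Step 2 — Transfer function: H(jω) = jωL/(R + jωL).
Step 3 — Numerator jωL = j·80.05; denominator R + jωL = 862 + j80.05.
Step 4 — H = 0.00855 + j0.09207.
Step 5 — Magnitude: |H| = 0.09247 (-20.7 dB); phase: φ = 84.7°.

|H| = 0.09247 (-20.7 dB), φ = 84.7°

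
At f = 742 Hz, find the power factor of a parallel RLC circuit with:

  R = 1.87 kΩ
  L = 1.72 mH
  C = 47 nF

Step 1 — Angular frequency: ω = 2π·f = 2π·742 = 4662 rad/s.
Step 2 — Component impedances:
  R: Z = R = 1870 Ω
  L: Z = jωL = j·4662·0.00172 = 0 + j8.019 Ω
  C: Z = 1/(jωC) = -j/(ω·C) = 0 - j4564 Ω
Step 3 — Parallel combination: 1/Z_total = 1/R + 1/L + 1/C; Z_total = 0.03451 + j8.033 Ω = 8.033∠89.8° Ω.
Step 4 — Power factor: PF = cos(φ) = Re(Z)/|Z| = 0.03451/8.033 = 0.004296.
Step 5 — Type: Im(Z) = 8.033 ⇒ lagging (phase φ = 89.8°).

PF = 0.004296 (lagging, φ = 89.8°)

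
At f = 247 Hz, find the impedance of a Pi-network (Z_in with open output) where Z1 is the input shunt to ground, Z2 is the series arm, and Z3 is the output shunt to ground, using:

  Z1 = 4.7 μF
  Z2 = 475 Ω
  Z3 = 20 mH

Step 1 — Angular frequency: ω = 2π·f = 2π·247 = 1552 rad/s.
Step 2 — Component impedances:
  Z1: Z = 1/(jωC) = -j/(ω·C) = 0 - j137.1 Ω
  Z2: Z = R = 475 Ω
  Z3: Z = jωL = j·1552·0.02 = 0 + j31.04 Ω
Step 3 — With open output, the series arm Z2 and the output shunt Z3 appear in series to ground: Z2 + Z3 = 475 + j31.04 Ω.
Step 4 — Parallel with input shunt Z1: Z_in = Z1 || (Z2 + Z3) = 37.69 - j128.7 Ω = 134.1∠-73.7° Ω.

Z = 37.69 - j128.7 Ω = 134.1∠-73.7° Ω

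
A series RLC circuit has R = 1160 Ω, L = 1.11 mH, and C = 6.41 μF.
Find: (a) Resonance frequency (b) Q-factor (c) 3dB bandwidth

Step 1 — Resonance condition Im(Z)=0 gives ω₀ = 1/√(LC).
Step 2 — ω₀ = 1/√(0.00111·6.41e-06) = 1.186e+04 rad/s.
Step 3 — f₀ = ω₀/(2π) = 1887 Hz.
Step 4 — Series Q: Q = ω₀L/R = 1.186e+04·0.00111/1160 = 0.01134.
Step 5 — 3dB bandwidth: Δω = ω₀/Q = 1.045e+06 rad/s; BW = Δω/(2π) = 1.663e+05 Hz.

(a) f₀ = 1887 Hz  (b) Q = 0.01134  (c) BW = 1.663e+05 Hz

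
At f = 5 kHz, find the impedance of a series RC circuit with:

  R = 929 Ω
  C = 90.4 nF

Step 1 — Angular frequency: ω = 2π·f = 2π·5000 = 3.142e+04 rad/s.
Step 2 — Component impedances:
  R: Z = R = 929 Ω
  C: Z = 1/(jωC) = -j/(ω·C) = 0 - j352.1 Ω
Step 3 — Series combination: Z_total = R + C = 929 - j352.1 Ω = 993.5∠-20.8° Ω.

Z = 929 - j352.1 Ω = 993.5∠-20.8° Ω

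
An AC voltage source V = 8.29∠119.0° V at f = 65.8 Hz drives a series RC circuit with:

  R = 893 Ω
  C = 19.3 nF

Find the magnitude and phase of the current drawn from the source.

Step 1 — Angular frequency: ω = 2π·f = 2π·65.8 = 413.4 rad/s.
Step 2 — Component impedances:
  R: Z = R = 893 Ω
  C: Z = 1/(jωC) = -j/(ω·C) = 0 - j1.253e+05 Ω
Step 3 — Series combination: Z_total = R + C = 893 - j1.253e+05 Ω = 1.253e+05∠-89.6° Ω.
Step 4 — Source phasor: V = 8.29∠119.0° V = -4.019 + j7.251 V.
Step 5 — Ohm's law: I = V / Z_total = (-4.019 + j7.251) / (893 - j1.253e+05) = -5.808e-05 - j3.166e-05 A.
Step 6 — Convert to polar: |I| = 6.615e-05 A, ∠I = -151.4°.

I = 6.615e-05∠-151.4° A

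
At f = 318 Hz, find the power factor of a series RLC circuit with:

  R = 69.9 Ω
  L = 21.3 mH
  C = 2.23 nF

Step 1 — Angular frequency: ω = 2π·f = 2π·318 = 1998 rad/s.
Step 2 — Component impedances:
  R: Z = R = 69.9 Ω
  L: Z = jωL = j·1998·0.0213 = 0 + j42.56 Ω
  C: Z = 1/(jωC) = -j/(ω·C) = 0 - j2.244e+05 Ω
Step 3 — Series combination: Z_total = R + L + C = 69.9 - j2.244e+05 Ω = 2.244e+05∠-90.0° Ω.
Step 4 — Power factor: PF = cos(φ) = Re(Z)/|Z| = 69.9/2.244e+05 = 0.0003115.
Step 5 — Type: Im(Z) = -2.244e+05 ⇒ leading (phase φ = -90.0°).

PF = 0.0003115 (leading, φ = -90.0°)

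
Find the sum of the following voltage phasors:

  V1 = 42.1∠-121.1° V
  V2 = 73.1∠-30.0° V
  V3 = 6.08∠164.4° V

Step 1 — Convert each phasor to rectangular form:
  V1 = 42.1·(cos(-121.1°) + j·sin(-121.1°)) = -21.75 - j36.05 V
  V2 = 73.1·(cos(-30.0°) + j·sin(-30.0°)) = 63.31 - j36.55 V
  V3 = 6.08·(cos(164.4°) + j·sin(164.4°)) = -5.856 + j1.635 V
Step 2 — Sum components: V_total = 35.7 - j70.96 V.
Step 3 — Convert to polar: |V_total| = 79.44 V, ∠V_total = -63.3°.

V_total = 79.44∠-63.3° V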